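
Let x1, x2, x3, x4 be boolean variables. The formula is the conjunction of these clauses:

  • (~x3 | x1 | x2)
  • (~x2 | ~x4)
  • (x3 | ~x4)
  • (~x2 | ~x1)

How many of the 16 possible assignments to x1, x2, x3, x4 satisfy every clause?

Satisfying assignments:
  x1=0 x2=0 x3=0 x4=0
  x1=0 x2=1 x3=0 x4=0
  x1=0 x2=1 x3=1 x4=0
  x1=1 x2=0 x3=0 x4=0
  x1=1 x2=0 x3=1 x4=0
  x1=1 x2=0 x3=1 x4=1
Count: 6.

6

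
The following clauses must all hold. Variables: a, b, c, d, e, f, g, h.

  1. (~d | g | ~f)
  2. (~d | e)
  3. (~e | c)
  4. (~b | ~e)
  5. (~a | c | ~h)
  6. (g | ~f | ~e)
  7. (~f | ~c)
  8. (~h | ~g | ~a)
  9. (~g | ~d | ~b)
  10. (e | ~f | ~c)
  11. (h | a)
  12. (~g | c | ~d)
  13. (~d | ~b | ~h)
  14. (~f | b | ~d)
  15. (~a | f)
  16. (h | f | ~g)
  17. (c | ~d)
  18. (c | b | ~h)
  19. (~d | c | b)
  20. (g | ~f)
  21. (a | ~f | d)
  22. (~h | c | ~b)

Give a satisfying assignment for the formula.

a=F  b=F  c=T  d=T  e=T  f=F  g=T  h=T

Try a = False.
  then h is forced to True.
Try b = False.
  then c is forced to True.
  then f is forced to False.
For the remaining variables, d = True, e = True, g = True works.
Every clause has at least one true literal under this assignment.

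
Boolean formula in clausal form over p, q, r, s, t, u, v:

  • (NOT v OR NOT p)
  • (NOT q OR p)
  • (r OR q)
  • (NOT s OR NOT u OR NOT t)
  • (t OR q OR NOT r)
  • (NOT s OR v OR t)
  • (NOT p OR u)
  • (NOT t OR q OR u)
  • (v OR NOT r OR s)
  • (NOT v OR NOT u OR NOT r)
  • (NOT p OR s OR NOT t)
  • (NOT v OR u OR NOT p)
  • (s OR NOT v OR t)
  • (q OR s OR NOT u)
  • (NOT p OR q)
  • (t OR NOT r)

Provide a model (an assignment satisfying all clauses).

p = 1, q = 1, r = 0, s = 0, t = 0, u = 1, v = 0

Try p = True.
  then v is forced to False.
  then u is forced to True.
  then q is forced to True.
Branch on r: take r = False.
For the remaining variables, s = False, t = False works.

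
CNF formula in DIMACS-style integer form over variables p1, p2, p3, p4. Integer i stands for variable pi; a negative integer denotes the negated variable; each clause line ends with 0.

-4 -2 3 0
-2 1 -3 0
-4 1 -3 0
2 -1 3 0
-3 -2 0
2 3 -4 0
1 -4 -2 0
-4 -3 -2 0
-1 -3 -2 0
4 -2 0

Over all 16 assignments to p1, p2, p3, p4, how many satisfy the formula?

Satisfying assignments:
  p1=0 p2=0 p3=0 p4=0
  p1=0 p2=0 p3=1 p4=0
  p1=1 p2=0 p3=1 p4=0
  p1=1 p2=0 p3=1 p4=1
That's 4 in total.

4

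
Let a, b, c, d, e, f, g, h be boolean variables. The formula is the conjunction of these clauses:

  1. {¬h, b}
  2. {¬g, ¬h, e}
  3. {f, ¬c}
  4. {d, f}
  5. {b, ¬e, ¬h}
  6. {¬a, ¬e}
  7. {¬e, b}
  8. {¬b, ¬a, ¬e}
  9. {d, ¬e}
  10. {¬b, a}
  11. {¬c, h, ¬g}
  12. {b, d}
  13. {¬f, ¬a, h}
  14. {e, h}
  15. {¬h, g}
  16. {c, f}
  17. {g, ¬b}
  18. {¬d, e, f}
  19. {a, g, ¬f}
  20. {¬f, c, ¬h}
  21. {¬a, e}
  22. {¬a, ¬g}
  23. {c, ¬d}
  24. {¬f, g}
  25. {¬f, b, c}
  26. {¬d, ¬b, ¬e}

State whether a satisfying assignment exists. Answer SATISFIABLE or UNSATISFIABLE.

UNSATISFIABLE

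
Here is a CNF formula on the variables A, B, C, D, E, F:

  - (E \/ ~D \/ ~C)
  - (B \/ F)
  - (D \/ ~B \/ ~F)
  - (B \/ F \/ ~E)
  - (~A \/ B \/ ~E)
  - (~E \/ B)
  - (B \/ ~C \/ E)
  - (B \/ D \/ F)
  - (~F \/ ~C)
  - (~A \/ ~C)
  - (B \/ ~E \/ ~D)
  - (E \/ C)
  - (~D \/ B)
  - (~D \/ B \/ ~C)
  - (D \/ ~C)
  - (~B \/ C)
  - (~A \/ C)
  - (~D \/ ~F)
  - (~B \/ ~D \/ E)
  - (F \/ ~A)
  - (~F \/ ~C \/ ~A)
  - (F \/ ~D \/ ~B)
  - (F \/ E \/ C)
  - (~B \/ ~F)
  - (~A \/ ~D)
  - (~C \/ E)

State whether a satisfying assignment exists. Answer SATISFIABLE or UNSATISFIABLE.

UNSATISFIABLE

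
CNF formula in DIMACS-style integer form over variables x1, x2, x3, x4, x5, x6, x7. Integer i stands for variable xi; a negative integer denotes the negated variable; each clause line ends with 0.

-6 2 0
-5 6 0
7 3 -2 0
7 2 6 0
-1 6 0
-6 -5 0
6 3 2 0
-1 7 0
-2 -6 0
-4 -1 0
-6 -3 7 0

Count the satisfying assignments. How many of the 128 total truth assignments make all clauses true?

8

Case analysis on x6 and x2:
  x6=T, x2=T: a clause becomes empty — 0.
  x6=T, x2=F: a clause becomes empty — 0.
  x6=F, x2=T: x4 free; 3 ways for (x1,x3,x5,x7) × 2^1 = 6.
  x6=F, x2=F: remaining (x1,x3,x4,x5,x7) ∈ {(F,T,F,F,T); (F,T,T,F,T)} — 2.
Total: 0 + 0 + 6 + 2 = 8.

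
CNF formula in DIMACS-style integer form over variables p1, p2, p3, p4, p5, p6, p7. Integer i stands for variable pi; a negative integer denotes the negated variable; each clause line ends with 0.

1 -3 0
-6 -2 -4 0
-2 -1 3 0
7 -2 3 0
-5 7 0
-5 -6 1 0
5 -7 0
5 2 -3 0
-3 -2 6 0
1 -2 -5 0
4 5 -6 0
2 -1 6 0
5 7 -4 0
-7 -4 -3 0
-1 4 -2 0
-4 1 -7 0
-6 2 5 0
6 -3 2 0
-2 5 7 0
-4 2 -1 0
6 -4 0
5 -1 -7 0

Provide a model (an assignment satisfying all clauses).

p1 = F, p2 = F, p3 = F, p4 = F, p5 = T, p6 = F, p7 = T

Try p1 = False.
  then p3 is forced to False.
Try p2 = False.
The remaining clauses are satisfied by p4 = False, p5 = True, p6 = False, p7 = True.
Every clause has at least one true literal under this assignment.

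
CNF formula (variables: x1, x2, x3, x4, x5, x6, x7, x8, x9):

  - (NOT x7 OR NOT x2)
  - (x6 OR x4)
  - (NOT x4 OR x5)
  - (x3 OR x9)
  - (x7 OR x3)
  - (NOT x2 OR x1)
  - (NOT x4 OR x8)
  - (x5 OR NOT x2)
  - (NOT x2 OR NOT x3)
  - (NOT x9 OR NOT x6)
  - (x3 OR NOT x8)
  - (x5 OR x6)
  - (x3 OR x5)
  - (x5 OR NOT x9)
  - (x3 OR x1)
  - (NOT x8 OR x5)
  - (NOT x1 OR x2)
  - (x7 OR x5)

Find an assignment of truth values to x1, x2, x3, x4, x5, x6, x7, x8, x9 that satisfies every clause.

Pure literal: x5 appears only positively; assign x5 = True.
Try x1 = False.
  then x2 is forced to False.
  then x3 is forced to True.
The remaining clauses are satisfied by x4 = False, x6 = True, x7 = True, x8 = False, x9 = False.
Check each clause:
  1. (NOT x7 OR NOT x2) — NOT x2 is true.
  2. (x6 OR x4) — x6 is true.
  3. (x5 OR NOT x4) — NOT x4 is true.
  4. (x9 OR x3) — x3 is true.
  5. (x3 OR x7) — x3 is true.
  6. (x1 OR NOT x2) — NOT x2 is true.
  7. (x8 OR NOT x4) — NOT x4 is true.
  8. (NOT x2 OR x5) — x5 is true.
  9. (NOT x2 OR NOT x3) — NOT x2 is true.
  10. (NOT x9 OR NOT x6) — NOT x9 is true.
  11. (x3 OR NOT x8) — NOT x8 is true.
  12. (x6 OR x5) — x5 is true.
  13. (x3 OR x5) — x3 is true.
  14. (x5 OR NOT x9) — x5 is true.
  15. (x3 OR x1) — x3 is true.
  16. (x5 OR NOT x8) — NOT x8 is true.
  17. (x2 OR NOT x1) — NOT x1 is true.
  18. (x7 OR x5) — x5 is true.

x1 = 0, x2 = 0, x3 = 1, x4 = 0, x5 = 1, x6 = 1, x7 = 1, x8 = 0, x9 = 0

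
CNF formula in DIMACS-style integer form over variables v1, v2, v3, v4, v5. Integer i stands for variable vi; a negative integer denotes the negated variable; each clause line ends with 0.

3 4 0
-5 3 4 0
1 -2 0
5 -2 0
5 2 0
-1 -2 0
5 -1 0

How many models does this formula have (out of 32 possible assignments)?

6

Satisfying assignments:
  v1=0 v2=0 v3=0 v4=1 v5=1
  v1=0 v2=0 v3=1 v4=0 v5=1
  v1=0 v2=0 v3=1 v4=1 v5=1
  v1=1 v2=0 v3=0 v4=1 v5=1
  v1=1 v2=0 v3=1 v4=0 v5=1
  v1=1 v2=0 v3=1 v4=1 v5=1
That's 6 in total.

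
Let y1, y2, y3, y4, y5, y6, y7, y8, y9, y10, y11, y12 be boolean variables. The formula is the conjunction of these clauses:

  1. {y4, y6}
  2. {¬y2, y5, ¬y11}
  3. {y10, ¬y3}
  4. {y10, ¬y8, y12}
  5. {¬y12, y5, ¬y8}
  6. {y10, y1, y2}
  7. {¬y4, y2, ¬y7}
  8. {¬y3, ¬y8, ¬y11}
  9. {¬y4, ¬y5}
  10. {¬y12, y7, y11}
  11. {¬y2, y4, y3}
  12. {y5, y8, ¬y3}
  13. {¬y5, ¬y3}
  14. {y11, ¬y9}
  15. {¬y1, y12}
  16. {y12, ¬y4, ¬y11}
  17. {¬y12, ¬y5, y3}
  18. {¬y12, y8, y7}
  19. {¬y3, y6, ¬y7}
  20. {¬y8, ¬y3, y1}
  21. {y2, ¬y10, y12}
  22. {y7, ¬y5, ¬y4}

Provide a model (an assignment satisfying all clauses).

y1=T, y2=T, y3=F, y4=T, y5=F, y6=F, y7=T, y8=F, y9=F, y10=T, y11=F, y12=T

Pure literal: y9 appears only negated; assign y9 = False.
Set y1 = True and propagate.
  then y12 is forced to True.
Try y2 = True.
The remaining clauses are satisfied by y3 = False, y4 = True, y5 = False, y6 = False, y7 = True, y8 = False, y10 = True, y11 = False.
Every clause has at least one true literal under this assignment.
Check each clause:
  1. {y4, y6} — y4 is true.
  2. {¬y11, y5, ¬y2} — ¬y11 is true.
  3. {¬y3, y10} — y10 is true.
  4. {y10, y12, ¬y8} — ¬y8 is true.
  5. {¬y12, y5, ¬y8} — ¬y8 is true.
  6. {y10, y2, y1} — y1 is true.
  7. {y2, ¬y7, ¬y4} — y2 is true.
  8. {¬y8, ¬y3, ¬y11} — ¬y8 is true.
  9. {¬y4, ¬y5} — ¬y5 is true.
  10. {¬y12, y11, y7} — y7 is true.
  11. {y4, ¬y2, y3} — y4 is true.
  12. {y5, y8, ¬y3} — ¬y3 is true.
  13. {¬y3, ¬y5} — ¬y5 is true.
  14. {¬y9, y11} — ¬y9 is true.
  15. {y12, ¬y1} — y12 is true.
  16. {y12, ¬y11, ¬y4} — y12 is true.
  17. {y3, ¬y12, ¬y5} — ¬y5 is true.
  18. {y7, ¬y12, y8} — y7 is true.
  19. {¬y3, ¬y7, y6} — ¬y3 is true.
  20. {¬y3, y1, ¬y8} — ¬y8 is true.
  21. {y2, ¬y10, y12} — y2 is true.
  22. {y7, ¬y4, ¬y5} — ¬y5 is true.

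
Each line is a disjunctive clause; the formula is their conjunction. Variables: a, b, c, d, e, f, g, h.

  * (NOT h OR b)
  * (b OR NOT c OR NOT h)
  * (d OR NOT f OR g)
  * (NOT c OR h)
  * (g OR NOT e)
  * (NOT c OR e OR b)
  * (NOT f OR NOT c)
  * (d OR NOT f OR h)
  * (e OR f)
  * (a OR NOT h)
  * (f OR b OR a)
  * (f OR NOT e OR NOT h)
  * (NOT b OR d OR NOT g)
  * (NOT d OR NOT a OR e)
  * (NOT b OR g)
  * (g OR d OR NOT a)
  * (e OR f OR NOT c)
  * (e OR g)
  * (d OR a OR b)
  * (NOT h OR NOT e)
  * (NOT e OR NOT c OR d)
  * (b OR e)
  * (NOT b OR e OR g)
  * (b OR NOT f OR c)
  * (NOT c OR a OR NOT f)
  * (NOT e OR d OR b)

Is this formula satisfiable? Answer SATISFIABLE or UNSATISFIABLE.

Try a = False.
  then h is forced to False.
  then c is forced to False.
Branch on b: take b = True.
  then g is forced to True.
  then d is forced to True.
Branch on e: take e = False.
  then f is forced to True.
Every clause has at least one true literal under this assignment.
So a = F, b = T, c = F, d = T, e = F, f = T, g = T, h = F is a satisfying assignment.

SATISFIABLE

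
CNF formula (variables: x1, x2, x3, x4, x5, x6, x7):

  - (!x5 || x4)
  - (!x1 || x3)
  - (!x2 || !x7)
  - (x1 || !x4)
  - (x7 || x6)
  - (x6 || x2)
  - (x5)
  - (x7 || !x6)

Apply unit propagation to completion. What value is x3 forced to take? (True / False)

True

(x5) stands alone — x5 = True.
(x4 || !x5): since x5 = True, the clause reduces to (x4). x4 = True.
In (x1 || !x4), !x4 is now false; x1 must hold, so x1 = True.
(x3 || !x1): since x1 = True, the clause reduces to (x3). x3 = True.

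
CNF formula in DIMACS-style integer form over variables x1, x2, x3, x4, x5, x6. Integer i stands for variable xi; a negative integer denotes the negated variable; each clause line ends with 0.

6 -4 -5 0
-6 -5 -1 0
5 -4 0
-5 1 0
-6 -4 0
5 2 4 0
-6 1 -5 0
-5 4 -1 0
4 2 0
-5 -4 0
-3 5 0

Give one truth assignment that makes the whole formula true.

x1=False, x2=True, x3=False, x4=False, x5=False, x6=True

Check each clause:
  1. {¬x5, x6, ¬x4} — ¬x5 is true.
  2. {¬x6, ¬x5, ¬x1} — ¬x5 is true.
  3. {x5, ¬x4} — ¬x4 is true.
  4. {x1, ¬x5} — ¬x5 is true.
  5. {¬x6, ¬x4} — ¬x4 is true.
  6. {x2, x5, x4} — x2 is true.
  7. {¬x5, x1, ¬x6} — ¬x5 is true.
  8. {¬x5, ¬x1, x4} — ¬x5 is true.
  9. {x2, x4} — x2 is true.
  10. {¬x5, ¬x4} — ¬x5 is true.
  11. {¬x3, x5} — ¬x3 is true.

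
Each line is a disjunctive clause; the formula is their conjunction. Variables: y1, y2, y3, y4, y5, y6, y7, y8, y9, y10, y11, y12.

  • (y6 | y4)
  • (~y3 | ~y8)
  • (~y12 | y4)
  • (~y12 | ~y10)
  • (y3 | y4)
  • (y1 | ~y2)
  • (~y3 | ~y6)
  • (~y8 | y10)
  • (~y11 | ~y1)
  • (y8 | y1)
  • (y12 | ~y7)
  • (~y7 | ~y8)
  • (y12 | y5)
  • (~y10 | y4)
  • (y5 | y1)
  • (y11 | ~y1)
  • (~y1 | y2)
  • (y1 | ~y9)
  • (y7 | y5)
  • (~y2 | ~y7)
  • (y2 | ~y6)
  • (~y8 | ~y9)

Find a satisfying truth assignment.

y1=F, y2=F, y3=F, y4=T, y5=T, y6=F, y7=F, y8=T, y9=F, y10=T, y11=F, y12=F

Check each clause:
  1. (y6 | y4) — y4 is true.
  2. (~y8 | ~y3) — ~y3 is true.
  3. (y4 | ~y12) — ~y12 is true.
  4. (~y12 | ~y10) — ~y12 is true.
  5. (y3 | y4) — y4 is true.
  6. (~y2 | y1) — ~y2 is true.
  7. (~y6 | ~y3) — ~y6 is true.
  8. (~y8 | y10) — y10 is true.
  9. (~y1 | ~y11) — ~y11 is true.
  10. (y1 | y8) — y8 is true.
  11. (y12 | ~y7) — ~y7 is true.
  12. (~y7 | ~y8) — ~y7 is true.
  13. (y5 | y12) — y5 is true.
  14. (~y10 | y4) — y4 is true.
  15. (y5 | y1) — y5 is true.
  16. (y11 | ~y1) — ~y1 is true.
  17. (~y1 | y2) — ~y1 is true.
  18. (y1 | ~y9) — ~y9 is true.
  19. (y7 | y5) — y5 is true.
  20. (~y7 | ~y2) — ~y7 is true.
  21. (y2 | ~y6) — ~y6 is true.
  22. (~y9 | ~y8) — ~y9 is true.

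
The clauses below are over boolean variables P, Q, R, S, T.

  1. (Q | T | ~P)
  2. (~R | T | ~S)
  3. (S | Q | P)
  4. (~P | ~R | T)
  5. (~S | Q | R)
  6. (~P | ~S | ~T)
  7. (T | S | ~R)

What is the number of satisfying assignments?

13

Split on S, then T.
  S=1, T=1: remaining (P,Q,R) ∈ {(0,0,1); (0,1,0); (0,1,1)} — 3.
  S=1, T=0: remaining (P,Q,R) ∈ {(0,1,0); (1,1,0)} — 2.
  S=0, T=1: R free; 3 ways for (P,Q) × 2^1 = 6.
  S=0, T=0: remaining (P,Q,R) ∈ {(0,1,0); (1,1,0)} — 2.
Total: 3 + 2 + 6 + 2 = 13.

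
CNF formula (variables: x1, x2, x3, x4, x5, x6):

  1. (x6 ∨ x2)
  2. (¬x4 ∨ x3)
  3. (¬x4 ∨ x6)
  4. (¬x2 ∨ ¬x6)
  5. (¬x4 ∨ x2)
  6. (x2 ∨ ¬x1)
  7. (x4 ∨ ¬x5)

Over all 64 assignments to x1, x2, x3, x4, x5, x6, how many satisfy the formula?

6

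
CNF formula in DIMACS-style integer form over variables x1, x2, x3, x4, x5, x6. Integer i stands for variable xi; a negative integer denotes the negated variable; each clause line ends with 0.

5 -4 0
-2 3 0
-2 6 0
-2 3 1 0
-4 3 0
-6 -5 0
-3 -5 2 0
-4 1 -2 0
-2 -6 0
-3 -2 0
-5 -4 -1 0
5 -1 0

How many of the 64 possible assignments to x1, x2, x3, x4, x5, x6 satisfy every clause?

6

The models are:
  x1=F x2=F x3=F x4=F x5=F x6=F
  x1=F x2=F x3=F x4=F x5=F x6=T
  x1=F x2=F x3=F x4=F x5=T x6=F
  x1=F x2=F x3=T x4=F x5=F x6=F
  x1=F x2=F x3=T x4=F x5=F x6=T
  x1=T x2=F x3=F x4=F x5=T x6=F
Count: 6.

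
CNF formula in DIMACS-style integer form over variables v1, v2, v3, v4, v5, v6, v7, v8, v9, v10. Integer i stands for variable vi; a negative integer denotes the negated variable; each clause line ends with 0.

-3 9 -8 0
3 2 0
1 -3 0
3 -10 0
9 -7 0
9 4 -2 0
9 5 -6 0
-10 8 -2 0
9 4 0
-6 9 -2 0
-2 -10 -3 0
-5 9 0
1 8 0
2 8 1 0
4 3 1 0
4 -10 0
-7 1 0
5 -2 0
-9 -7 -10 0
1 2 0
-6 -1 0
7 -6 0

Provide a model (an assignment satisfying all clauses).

v1=1  v2=0  v3=1  v4=1  v5=1  v6=0  v7=1  v8=1  v9=1  v10=0

Pure literal: v4 appears only positively; assign v4 = True.
v6 occurs only negated in the remaining clauses — set v6 = False.
Branch on v1: take v1 = True.
Branch on v2: take v2 = False.
  then v3 is forced to True.
The remaining clauses are satisfied by v5 = True, v7 = True, v8 = True, v9 = True, v10 = False.
Every clause has at least one true literal under this assignment.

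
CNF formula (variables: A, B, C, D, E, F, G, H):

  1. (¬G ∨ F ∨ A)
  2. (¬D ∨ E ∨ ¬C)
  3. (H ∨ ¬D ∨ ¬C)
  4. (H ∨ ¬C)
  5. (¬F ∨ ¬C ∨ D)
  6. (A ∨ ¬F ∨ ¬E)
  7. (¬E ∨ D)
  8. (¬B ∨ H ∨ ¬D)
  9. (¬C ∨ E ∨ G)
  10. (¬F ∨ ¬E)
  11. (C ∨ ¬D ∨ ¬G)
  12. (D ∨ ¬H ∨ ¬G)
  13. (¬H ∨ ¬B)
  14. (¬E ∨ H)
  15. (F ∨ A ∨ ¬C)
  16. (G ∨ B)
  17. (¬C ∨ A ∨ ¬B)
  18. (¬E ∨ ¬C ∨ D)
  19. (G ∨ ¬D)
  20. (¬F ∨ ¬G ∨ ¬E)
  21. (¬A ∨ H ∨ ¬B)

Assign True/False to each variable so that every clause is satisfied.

A = True, B = False, C = True, D = True, E = True, F = False, G = True, H = True

Branch on A: take A = True.
Branch on B: take B = False.
  then G is forced to True.
Branch on C: take C = True.
  then H is forced to True.
  then D is forced to True.
  then E is forced to True.
  then F is forced to False.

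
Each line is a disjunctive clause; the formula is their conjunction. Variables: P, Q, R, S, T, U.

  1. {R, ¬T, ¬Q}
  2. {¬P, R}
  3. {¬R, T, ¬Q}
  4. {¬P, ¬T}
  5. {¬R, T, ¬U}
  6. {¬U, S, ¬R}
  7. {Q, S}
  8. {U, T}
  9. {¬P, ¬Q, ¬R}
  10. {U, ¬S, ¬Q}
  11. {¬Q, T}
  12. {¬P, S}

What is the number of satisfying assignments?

Satisfying assignments:
  P=F Q=F R=F S=T T=F U=T
  P=F Q=F R=F S=T T=T U=F
  P=F Q=F R=F S=T T=T U=T
  P=F Q=F R=T S=T T=T U=F
  P=F Q=F R=T S=T T=T U=T
  P=F Q=T R=T S=F T=T U=F
  P=F Q=T R=T S=T T=T U=T
Count: 7.

7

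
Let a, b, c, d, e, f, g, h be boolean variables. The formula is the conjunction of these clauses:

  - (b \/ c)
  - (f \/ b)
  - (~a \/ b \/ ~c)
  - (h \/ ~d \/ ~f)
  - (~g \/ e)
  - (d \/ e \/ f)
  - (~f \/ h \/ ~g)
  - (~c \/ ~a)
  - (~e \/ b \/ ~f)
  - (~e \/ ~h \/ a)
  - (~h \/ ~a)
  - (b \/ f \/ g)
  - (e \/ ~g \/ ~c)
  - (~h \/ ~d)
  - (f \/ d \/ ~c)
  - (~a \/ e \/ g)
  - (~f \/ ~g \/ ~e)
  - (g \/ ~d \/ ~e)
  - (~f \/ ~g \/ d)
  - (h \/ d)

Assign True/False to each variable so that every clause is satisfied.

a=False, b=True, c=True, d=True, e=False, f=False, g=False, h=False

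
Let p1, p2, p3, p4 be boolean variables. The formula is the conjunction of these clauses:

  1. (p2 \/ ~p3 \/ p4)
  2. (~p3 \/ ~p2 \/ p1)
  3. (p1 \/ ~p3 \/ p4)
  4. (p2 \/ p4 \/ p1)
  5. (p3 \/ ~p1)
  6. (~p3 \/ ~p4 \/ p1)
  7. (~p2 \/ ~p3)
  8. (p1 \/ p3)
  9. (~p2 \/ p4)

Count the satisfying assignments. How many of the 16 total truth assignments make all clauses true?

1

The models are:
  p1=1 p2=0 p3=1 p4=1
That's 1 in total.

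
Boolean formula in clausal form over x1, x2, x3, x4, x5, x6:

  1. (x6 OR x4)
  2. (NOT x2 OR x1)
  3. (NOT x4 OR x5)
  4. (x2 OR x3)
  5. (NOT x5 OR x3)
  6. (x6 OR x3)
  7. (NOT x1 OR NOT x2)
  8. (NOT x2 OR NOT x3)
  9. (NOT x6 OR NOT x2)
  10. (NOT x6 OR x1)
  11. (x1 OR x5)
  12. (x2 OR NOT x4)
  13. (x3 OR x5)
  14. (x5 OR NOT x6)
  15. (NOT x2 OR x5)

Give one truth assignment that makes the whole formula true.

Branch on x1: take x1 = True.
  then x2 is forced to False.
  then x3 is forced to True.
  then x4 is forced to False.
  then x6 is forced to True.
  then x5 is forced to True.

x1 = T, x2 = F, x3 = T, x4 = F, x5 = T, x6 = T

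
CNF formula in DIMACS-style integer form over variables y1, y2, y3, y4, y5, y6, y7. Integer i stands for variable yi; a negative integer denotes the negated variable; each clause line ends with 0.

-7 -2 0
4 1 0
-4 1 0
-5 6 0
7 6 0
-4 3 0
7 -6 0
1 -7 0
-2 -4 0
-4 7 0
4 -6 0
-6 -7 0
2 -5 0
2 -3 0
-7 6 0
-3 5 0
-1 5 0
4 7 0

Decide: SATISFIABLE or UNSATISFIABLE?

y7 = True:
  propagation gives y2=False, y1=True, y6=False; an empty clause results — contradiction.
y7 = False:
  propagation gives y6=True; an empty clause results — contradiction.
Every branch closes, so no satisfying assignment exists.

UNSATISFIABLE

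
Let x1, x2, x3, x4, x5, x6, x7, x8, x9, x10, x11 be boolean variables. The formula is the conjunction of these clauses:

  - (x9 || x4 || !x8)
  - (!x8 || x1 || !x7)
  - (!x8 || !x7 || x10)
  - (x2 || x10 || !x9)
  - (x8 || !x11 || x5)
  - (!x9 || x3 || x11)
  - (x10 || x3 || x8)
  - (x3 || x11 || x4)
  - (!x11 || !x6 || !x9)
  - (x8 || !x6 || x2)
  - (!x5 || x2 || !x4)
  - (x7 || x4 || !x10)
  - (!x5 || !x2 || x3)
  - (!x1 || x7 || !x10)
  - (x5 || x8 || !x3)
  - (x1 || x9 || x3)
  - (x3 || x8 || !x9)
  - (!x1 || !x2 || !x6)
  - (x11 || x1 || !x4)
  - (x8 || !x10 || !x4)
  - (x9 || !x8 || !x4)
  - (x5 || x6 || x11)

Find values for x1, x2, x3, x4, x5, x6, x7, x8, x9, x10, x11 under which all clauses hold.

Try x1 = True.
The remaining clauses are satisfied by x2 = False, x3 = True, x4 = False, x5 = False, x6 = False, x7 = True, x8 = True, x9 = True, x10 = True, x11 = True.
Every clause has at least one true literal under this assignment.
Check each clause:
  1. (x9 || x4 || !x8) — x9 is true.
  2. (!x7 || x1 || !x8) — x1 is true.
  3. (!x8 || x10 || !x7) — x10 is true.
  4. (!x9 || x2 || x10) — x10 is true.
  5. (x5 || !x11 || x8) — x8 is true.
  6. (x11 || x3 || !x9) — x11 is true.
  7. (x10 || x3 || x8) — x8 is true.
  8. (x4 || x3 || x11) — x11 is true.
  9. (!x9 || !x11 || !x6) — !x6 is true.
  10. (x2 || !x6 || x8) — x8 is true.
  11. (!x5 || x2 || !x4) — !x5 is true.
  12. (x7 || !x10 || x4) — x7 is true.
  13. (!x2 || x3 || !x5) — x3 is true.
  14. (x7 || !x10 || !x1) — x7 is true.
  15. (!x3 || x5 || x8) — x8 is true.
  16. (x9 || x3 || x1) — x9 is true.
  17. (x3 || x8 || !x9) — x8 is true.
  18. (!x1 || !x6 || !x2) — !x6 is true.
  19. (x11 || !x4 || x1) — x1 is true.
  20. (!x4 || x8 || !x10) — x8 is true.
  21. (!x4 || x9 || !x8) — x9 is true.
  22. (x11 || x5 || x6) — x11 is true.

x1 = True, x2 = False, x3 = True, x4 = False, x5 = False, x6 = False, x7 = True, x8 = True, x9 = True, x10 = True, x11 = True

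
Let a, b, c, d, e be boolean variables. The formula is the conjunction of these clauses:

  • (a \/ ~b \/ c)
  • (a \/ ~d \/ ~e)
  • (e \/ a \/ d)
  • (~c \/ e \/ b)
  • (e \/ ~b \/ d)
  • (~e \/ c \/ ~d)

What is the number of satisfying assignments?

15

Split on e, then d.
  e=T, d=T: remaining (a,b,c) ∈ {(T,F,T); (T,T,T)} — 2.
  e=T, d=F: 7 of the 8 assignments to (a,b,c) work.
  e=F, d=T: 5 of the 8 assignments to (a,b,c) work.
  e=F, d=F: remaining (a,b,c) ∈ {(T,F,F)} — 1.
Total: 2 + 7 + 5 + 1 = 15.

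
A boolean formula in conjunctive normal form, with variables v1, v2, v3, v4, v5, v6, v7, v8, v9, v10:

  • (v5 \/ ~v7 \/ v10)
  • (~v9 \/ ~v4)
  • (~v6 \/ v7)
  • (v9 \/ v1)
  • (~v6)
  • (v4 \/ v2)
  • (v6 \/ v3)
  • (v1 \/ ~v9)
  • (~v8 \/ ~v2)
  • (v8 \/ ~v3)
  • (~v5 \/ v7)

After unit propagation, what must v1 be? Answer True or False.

Unit clause (~v6) sets v6 = False.
In (v3 \/ v6), v6 is now false; v3 must hold, so v3 = True.
(v8 \/ ~v3) with v3 = True leaves only v8, so v8 = True.
In (~v8 \/ ~v2), ~v8 is now false; ~v2 must hold, so v2 = False.
From (v2 \/ v4) and v2 = False: v4 = True.
In (~v4 \/ ~v9), ~v4 is now false; ~v9 must hold, so v9 = False.
From (v9 \/ v1) and v9 = False: v1 = True.

True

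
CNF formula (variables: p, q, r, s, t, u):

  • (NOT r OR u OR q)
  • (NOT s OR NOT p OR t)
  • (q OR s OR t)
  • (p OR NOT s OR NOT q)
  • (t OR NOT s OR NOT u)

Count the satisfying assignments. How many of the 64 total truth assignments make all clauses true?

33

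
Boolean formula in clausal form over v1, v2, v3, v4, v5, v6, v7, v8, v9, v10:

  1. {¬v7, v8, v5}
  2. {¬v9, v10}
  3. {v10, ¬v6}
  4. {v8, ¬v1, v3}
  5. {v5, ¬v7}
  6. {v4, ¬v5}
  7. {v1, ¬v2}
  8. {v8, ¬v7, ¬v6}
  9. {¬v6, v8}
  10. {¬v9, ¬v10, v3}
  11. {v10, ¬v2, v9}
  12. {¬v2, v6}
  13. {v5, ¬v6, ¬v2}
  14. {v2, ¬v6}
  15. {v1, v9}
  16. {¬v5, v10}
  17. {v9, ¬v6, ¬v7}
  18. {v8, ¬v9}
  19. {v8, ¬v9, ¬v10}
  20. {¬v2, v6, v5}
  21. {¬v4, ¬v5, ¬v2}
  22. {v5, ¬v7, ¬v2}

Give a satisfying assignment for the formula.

v1 = 1, v2 = 0, v3 = 1, v4 = 1, v5 = 0, v6 = 0, v7 = 0, v8 = 1, v9 = 0, v10 = 1

Pure literal: v3 appears only positively; assign v3 = True.
Pure literal: v7 appears only negated; assign v7 = False.
Try v1 = True.
Branch on v2: take v2 = False.
  then v6 is forced to False.
Set v4 = True and propagate.
For the remaining variables, v5 = False, v8 = True, v9 = False, v10 = True works.
Every clause has at least one true literal under this assignment.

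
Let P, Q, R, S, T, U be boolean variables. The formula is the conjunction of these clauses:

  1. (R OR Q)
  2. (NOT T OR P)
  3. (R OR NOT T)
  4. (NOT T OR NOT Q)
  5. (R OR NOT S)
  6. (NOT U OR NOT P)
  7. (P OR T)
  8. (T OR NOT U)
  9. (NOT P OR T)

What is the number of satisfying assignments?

The models are:
  P=1 Q=0 R=1 S=0 T=1 U=0
  P=1 Q=0 R=1 S=1 T=1 U=0
Count: 2.

2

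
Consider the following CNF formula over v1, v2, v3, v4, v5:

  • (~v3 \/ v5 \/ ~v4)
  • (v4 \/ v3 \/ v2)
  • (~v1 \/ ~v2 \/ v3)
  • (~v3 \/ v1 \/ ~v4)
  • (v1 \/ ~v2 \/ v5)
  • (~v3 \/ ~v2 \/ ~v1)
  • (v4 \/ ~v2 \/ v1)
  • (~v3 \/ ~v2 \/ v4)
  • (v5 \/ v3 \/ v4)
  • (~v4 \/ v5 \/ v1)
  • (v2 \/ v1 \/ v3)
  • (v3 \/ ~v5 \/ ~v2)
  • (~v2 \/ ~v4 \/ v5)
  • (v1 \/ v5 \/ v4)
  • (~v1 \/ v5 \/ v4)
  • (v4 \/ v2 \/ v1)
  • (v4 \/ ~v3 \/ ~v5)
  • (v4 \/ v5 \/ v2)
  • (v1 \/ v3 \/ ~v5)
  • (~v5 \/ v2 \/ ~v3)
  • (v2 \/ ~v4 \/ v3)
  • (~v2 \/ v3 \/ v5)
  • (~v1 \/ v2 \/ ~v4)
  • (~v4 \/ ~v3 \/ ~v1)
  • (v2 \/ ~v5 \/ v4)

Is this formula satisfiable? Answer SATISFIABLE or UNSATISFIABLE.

v4 = True:
  v3 = True:
    propagation gives v5=True, v1=True; an empty clause results — contradiction.
  v3 = False:
    propagation gives v2=True, v1=False, v5=True; an empty clause results — contradiction.
v4 = False:
  v2 = True:
    propagation gives v1=True, v3=True; an empty clause results — contradiction.
  v2 = False:
    propagation gives v3=True, v1=True, v5=True; an empty clause results — contradiction.
Every branch closes, so no satisfying assignment exists.

UNSATISFIABLE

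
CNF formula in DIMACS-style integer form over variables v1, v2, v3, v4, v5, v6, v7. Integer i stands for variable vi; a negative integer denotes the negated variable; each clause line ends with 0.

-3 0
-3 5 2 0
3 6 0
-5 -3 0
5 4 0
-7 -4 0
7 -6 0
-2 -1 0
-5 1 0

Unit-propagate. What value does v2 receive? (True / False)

False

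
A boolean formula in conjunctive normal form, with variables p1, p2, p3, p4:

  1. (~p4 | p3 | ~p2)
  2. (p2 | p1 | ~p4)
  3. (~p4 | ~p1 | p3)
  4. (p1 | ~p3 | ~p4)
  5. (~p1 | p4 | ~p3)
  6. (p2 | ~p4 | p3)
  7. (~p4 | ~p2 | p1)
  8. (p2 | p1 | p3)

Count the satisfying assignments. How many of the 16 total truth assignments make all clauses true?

7

Satisfying assignments:
  p1=F p2=F p3=T p4=F
  p1=F p2=T p3=F p4=F
  p1=F p2=T p3=T p4=F
  p1=T p2=F p3=F p4=F
  p1=T p2=F p3=T p4=T
  p1=T p2=T p3=F p4=F
  p1=T p2=T p3=T p4=T
Count: 7.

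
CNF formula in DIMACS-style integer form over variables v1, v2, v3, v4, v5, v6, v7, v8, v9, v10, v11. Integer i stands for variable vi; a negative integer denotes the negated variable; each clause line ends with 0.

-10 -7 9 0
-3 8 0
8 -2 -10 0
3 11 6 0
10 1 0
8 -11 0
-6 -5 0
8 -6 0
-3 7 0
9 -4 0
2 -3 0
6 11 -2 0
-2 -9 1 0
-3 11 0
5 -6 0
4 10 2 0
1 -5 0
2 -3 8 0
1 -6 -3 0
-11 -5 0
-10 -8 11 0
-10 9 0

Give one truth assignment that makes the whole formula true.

v1=T, v2=T, v3=F, v4=T, v5=F, v6=F, v7=F, v8=T, v9=T, v10=F, v11=T

Check each clause:
  1. (v9 OR NOT v7 OR NOT v10) — v9 is true.
  2. (NOT v3 OR v8) — v8 is true.
  3. (NOT v10 OR v8 OR NOT v2) — v8 is true.
  4. (v6 OR v3 OR v11) — v11 is true.
  5. (v1 OR v10) — v1 is true.
  6. (v8 OR NOT v11) — v8 is true.
  7. (NOT v5 OR NOT v6) — NOT v6 is true.
  8. (v8 OR NOT v6) — v8 is true.
  9. (v7 OR NOT v3) — NOT v3 is true.
  10. (v9 OR NOT v4) — v9 is true.
  11. (NOT v3 OR v2) — v2 is true.
  12. (v6 OR v11 OR NOT v2) — v11 is true.
  13. (NOT v9 OR NOT v2 OR v1) — v1 is true.
  14. (NOT v3 OR v11) — v11 is true.
  15. (v5 OR NOT v6) — NOT v6 is true.
  16. (v10 OR v4 OR v2) — v2 is true.
  17. (NOT v5 OR v1) — v1 is true.
  18. (v2 OR v8 OR NOT v3) — v8 is true.
  19. (NOT v6 OR v1 OR NOT v3) — v1 is true.
  20. (NOT v11 OR NOT v5) — NOT v5 is true.
  21. (NOT v10 OR NOT v8 OR v11) — v11 is true.
  22. (NOT v10 OR v9) — v9 is true.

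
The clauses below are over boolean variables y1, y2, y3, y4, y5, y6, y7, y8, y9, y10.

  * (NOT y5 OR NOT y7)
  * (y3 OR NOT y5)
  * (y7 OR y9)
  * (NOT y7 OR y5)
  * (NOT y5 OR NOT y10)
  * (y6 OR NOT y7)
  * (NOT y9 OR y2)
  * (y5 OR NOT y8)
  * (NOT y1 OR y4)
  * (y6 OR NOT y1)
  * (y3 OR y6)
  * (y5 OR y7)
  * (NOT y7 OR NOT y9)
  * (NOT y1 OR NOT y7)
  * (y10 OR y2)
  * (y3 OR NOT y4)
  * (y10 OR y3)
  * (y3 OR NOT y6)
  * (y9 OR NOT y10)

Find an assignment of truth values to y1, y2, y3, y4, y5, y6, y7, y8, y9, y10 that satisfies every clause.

y1 = T, y2 = T, y3 = T, y4 = T, y5 = T, y6 = T, y7 = F, y8 = T, y9 = T, y10 = F

Check each clause:
  1. (NOT y5 OR NOT y7) — NOT y7 is true.
  2. (NOT y5 OR y3) — y3 is true.
  3. (y7 OR y9) — y9 is true.
  4. (y5 OR NOT y7) — NOT y7 is true.
  5. (NOT y10 OR NOT y5) — NOT y10 is true.
  6. (y6 OR NOT y7) — NOT y7 is true.
  7. (y2 OR NOT y9) — y2 is true.
  8. (y5 OR NOT y8) — y5 is true.
  9. (NOT y1 OR y4) — y4 is true.
  10. (y6 OR NOT y1) — y6 is true.
  11. (y6 OR y3) — y3 is true.
  12. (y7 OR y5) — y5 is true.
  13. (NOT y7 OR NOT y9) — NOT y7 is true.
  14. (NOT y1 OR NOT y7) — NOT y7 is true.
  15. (y10 OR y2) — y2 is true.
  16. (NOT y4 OR y3) — y3 is true.
  17. (y10 OR y3) — y3 is true.
  18. (y3 OR NOT y6) — y3 is true.
  19. (NOT y10 OR y9) — y9 is true.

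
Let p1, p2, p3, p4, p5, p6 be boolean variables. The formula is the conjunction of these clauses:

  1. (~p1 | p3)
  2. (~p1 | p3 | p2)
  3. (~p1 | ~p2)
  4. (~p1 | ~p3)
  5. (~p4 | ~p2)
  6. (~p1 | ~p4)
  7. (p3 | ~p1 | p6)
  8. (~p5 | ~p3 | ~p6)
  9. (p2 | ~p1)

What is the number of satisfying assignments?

21

Case analysis on p1 and p3:
  p1=1, p3=1: a clause becomes empty — 0.
  p1=1, p3=0: a clause becomes empty — 0.
  p1=0, p3=1: 9 of the 16 assignments to (p2,p4,p5,p6) work.
  p1=0, p3=0: p5, p6 free; 3 ways for (p2,p4) × 2^2 = 12.
Total: 0 + 0 + 9 + 12 = 21.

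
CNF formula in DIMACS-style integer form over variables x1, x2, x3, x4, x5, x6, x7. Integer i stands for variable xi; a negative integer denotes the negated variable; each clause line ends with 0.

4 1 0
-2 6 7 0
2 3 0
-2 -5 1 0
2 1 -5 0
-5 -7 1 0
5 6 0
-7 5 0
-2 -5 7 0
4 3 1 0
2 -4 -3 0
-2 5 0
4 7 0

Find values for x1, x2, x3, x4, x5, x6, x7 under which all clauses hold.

x1 = T, x2 = T, x3 = F, x4 = T, x5 = T, x6 = T, x7 = T

x1 occurs only positively in the remaining clauses — set x1 = True.
x6 occurs only positively in the remaining clauses — set x6 = True.
Set x2 = True and propagate.
  then x5 is forced to True.
  then x7 is forced to True.
x3, x4 are now unconstrained; take x3 = False, x4 = True.
Every clause has at least one true literal under this assignment.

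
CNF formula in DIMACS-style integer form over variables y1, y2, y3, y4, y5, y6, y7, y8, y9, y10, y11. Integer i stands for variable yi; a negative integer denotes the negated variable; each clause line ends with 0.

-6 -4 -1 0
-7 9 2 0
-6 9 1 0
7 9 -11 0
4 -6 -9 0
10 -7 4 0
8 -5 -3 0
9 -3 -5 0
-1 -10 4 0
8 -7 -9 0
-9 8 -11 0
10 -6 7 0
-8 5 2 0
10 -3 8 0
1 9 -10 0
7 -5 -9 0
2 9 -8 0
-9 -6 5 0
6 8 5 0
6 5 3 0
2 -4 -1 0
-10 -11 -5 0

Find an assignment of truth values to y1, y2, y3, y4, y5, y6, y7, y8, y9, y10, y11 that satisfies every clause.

y2 occurs only positively in the remaining clauses — set y2 = True.
y11 occurs only negated in the remaining clauses — set y11 = False.
Set y1 = False and propagate.
The remaining clauses are satisfied by y3 = False, y4 = True, y5 = True, y6 = True, y7 = True, y8 = True, y9 = True, y10 = False.
Every clause has at least one true literal under this assignment.

y1=F, y2=T, y3=F, y4=T, y5=T, y6=T, y7=T, y8=T, y9=T, y10=F, y11=F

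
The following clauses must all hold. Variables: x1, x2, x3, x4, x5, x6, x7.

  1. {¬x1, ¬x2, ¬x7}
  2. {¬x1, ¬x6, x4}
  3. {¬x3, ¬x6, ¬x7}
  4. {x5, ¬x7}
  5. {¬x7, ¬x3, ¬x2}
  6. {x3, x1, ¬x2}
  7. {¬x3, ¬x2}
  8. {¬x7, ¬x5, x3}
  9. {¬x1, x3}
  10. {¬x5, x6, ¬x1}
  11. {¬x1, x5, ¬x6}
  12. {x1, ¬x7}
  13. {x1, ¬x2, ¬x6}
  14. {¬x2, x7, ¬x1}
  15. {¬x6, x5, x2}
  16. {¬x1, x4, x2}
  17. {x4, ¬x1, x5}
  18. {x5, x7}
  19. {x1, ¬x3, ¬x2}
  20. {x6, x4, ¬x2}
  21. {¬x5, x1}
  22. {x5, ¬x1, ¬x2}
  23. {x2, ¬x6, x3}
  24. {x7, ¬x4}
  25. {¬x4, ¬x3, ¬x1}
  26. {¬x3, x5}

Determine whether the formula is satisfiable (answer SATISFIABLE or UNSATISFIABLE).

UNSATISFIABLE

x1 = True:
  propagation gives x3=True, x2=False, x4=True; an empty clause results — contradiction.
x1 = False:
  propagation gives x7=False, x5=True; an empty clause results — contradiction.
Every branch closes, so no satisfying assignment exists.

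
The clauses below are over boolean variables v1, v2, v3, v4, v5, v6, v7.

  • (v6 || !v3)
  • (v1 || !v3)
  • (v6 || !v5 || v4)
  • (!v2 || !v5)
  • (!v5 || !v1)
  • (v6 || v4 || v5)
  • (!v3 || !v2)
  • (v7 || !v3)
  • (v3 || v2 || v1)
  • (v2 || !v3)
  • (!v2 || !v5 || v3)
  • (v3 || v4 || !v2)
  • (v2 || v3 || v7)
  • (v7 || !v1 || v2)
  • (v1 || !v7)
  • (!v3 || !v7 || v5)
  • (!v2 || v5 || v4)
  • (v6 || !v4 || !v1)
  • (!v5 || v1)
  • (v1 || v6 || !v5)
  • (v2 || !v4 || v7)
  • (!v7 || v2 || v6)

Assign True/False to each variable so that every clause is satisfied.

v1 = T  v2 = F  v3 = F  v4 = T  v5 = F  v6 = T  v7 = T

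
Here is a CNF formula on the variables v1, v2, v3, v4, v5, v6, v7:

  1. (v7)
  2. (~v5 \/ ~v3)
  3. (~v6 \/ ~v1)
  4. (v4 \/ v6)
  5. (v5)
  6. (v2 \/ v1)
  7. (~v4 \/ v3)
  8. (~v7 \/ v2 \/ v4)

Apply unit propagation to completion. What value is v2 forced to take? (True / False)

True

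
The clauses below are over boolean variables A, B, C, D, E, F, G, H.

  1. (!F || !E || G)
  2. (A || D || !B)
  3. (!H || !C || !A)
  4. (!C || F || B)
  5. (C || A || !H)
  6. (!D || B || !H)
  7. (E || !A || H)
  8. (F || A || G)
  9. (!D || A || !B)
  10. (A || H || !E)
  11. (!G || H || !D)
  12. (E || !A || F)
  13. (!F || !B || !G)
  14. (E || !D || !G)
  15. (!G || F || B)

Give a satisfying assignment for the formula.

A=0  B=0  C=0  D=0  E=0  F=1  G=0  H=0

Set A = False and propagate.
Branch on B: take B = False.
For the remaining variables, C = False, D = False, E = False, F = True, G = False, H = False works.
Every clause has at least one true literal under this assignment.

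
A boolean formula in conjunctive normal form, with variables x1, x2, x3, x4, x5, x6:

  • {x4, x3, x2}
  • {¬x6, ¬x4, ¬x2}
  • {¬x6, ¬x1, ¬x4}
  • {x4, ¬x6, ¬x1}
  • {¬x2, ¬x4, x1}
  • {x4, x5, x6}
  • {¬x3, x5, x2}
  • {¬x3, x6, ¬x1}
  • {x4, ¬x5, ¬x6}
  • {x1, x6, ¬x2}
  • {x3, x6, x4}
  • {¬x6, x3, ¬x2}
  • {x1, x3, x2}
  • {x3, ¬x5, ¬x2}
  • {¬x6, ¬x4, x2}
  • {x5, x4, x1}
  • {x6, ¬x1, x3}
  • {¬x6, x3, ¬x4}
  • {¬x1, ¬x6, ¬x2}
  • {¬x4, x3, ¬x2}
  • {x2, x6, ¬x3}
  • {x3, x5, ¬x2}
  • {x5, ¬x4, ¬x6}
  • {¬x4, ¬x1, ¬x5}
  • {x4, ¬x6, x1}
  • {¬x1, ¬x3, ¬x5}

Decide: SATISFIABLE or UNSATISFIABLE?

UNSATISFIABLE

x6 = True:
  x4 = True:
    propagation gives x2=False; an empty clause results — contradiction.
  x4 = False:
    propagation gives x1=False; an empty clause results — contradiction.
x6 = False:
  x3 = True:
    propagation gives x1=False, x2=False; an empty clause results — contradiction.
  x3 = False:
    propagation gives x4=True, x1=False, x2=False; an empty clause results — contradiction.
Every branch closes, so no satisfying assignment exists.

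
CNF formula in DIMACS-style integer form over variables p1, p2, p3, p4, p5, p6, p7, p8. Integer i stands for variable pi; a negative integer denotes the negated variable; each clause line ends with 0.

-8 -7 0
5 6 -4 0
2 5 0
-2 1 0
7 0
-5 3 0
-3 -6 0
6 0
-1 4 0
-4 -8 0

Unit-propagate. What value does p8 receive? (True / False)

False

Unit clause (p7) sets p7 = True.
From (~p7 | ~p8) and p7 = True: p8 = False.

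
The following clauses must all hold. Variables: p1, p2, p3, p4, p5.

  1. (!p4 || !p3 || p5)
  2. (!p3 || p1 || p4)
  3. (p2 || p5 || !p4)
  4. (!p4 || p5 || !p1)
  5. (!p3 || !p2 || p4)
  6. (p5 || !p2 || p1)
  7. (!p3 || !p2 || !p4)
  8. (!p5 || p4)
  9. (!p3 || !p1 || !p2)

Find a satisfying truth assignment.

Set p1 = True and propagate.
Set p2 = False and propagate.
The remaining clauses are satisfied by p3 = True, p4 = True, p5 = True.
Every clause has at least one true literal under this assignment.

p1=T  p2=F  p3=T  p4=T  p5=T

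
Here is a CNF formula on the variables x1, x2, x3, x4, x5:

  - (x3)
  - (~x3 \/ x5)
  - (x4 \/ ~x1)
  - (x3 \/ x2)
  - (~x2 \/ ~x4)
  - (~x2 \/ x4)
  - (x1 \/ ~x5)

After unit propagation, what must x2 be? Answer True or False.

False

(x3) is a unit clause: x3 = True.
(x5 \/ ~x3) with x3 = True leaves only x5, so x5 = True.
From (~x5 \/ x1) and x5 = True: x1 = True.
In (~x1 \/ x4), ~x1 is now false; x4 must hold, so x4 = True.
(~x2 \/ ~x4) with x4 = True leaves only ~x2, so x2 = False.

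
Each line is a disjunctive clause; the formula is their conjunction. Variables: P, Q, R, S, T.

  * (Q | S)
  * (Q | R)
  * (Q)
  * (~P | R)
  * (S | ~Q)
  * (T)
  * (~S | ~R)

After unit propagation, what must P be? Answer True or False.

(Q) stands alone — Q = True.
(~Q | S) with Q = True leaves only S, so S = True.
Unit clause (T) sets T = True.
(~R | ~S) with S = True leaves only ~R, so R = False.
(~P | R) with R = False leaves only ~P, so P = False.

False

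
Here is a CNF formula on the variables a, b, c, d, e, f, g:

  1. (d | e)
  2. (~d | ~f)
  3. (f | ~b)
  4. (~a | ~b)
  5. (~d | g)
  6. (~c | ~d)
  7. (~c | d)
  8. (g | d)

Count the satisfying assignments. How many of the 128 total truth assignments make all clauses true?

9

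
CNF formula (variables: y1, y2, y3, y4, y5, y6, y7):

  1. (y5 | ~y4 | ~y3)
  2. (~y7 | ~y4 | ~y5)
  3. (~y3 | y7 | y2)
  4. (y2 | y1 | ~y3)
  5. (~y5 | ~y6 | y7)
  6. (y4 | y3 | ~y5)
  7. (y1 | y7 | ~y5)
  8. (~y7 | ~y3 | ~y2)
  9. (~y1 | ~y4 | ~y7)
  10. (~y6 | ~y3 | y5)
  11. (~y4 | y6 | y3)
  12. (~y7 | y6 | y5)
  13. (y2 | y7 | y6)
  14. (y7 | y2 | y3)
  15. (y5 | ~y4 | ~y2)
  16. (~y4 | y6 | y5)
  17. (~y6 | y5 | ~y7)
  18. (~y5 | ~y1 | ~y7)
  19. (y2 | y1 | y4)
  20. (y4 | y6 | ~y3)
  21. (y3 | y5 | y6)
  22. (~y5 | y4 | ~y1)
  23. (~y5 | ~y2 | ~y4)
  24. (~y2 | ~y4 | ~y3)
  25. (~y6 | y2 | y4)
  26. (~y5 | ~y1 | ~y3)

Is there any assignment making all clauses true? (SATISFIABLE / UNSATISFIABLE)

Set y1 = True and propagate.
Branch on y2: take y2 = True.
Try y3 = False.
The remaining clauses are satisfied by y4 = False, y5 = False, y6 = True, y7 = False.
Every clause has at least one true literal under this assignment.
So y1=True, y2=True, y3=False, y4=False, y5=False, y6=True, y7=False is a satisfying assignment.

SATISFIABLE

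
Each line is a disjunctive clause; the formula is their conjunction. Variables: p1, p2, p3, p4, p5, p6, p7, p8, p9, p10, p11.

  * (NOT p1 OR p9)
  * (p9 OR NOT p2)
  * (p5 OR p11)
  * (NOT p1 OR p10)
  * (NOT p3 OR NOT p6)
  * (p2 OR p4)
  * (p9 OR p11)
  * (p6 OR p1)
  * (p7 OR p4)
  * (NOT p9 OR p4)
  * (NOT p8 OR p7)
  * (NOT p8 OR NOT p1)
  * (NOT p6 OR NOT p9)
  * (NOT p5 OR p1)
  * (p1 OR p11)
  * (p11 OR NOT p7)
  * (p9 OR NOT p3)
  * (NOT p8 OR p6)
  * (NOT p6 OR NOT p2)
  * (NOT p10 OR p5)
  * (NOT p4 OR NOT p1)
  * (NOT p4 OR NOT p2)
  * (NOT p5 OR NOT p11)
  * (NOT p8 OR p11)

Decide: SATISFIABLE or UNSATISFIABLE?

SATISFIABLE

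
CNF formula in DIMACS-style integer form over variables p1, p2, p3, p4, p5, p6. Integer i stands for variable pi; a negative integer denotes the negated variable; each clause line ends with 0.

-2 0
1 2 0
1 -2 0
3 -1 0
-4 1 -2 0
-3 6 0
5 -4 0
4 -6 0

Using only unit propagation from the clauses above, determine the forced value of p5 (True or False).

Unit clause (¬p2) sets p2 = False.
From (p2 ∨ p1) and p2 = False: p1 = True.
In (¬p1 ∨ p3), ¬p1 is now false; p3 must hold, so p3 = True.
(p6 ∨ ¬p3) with p3 = True leaves only p6, so p6 = True.
In (¬p6 ∨ p4), ¬p6 is now false; p4 must hold, so p4 = True.
(p5 ∨ ¬p4) with p4 = True leaves only p5, so p5 = True.

True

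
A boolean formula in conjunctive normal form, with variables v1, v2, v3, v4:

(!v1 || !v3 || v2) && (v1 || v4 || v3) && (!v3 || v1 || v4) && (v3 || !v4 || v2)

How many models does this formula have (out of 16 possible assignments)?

8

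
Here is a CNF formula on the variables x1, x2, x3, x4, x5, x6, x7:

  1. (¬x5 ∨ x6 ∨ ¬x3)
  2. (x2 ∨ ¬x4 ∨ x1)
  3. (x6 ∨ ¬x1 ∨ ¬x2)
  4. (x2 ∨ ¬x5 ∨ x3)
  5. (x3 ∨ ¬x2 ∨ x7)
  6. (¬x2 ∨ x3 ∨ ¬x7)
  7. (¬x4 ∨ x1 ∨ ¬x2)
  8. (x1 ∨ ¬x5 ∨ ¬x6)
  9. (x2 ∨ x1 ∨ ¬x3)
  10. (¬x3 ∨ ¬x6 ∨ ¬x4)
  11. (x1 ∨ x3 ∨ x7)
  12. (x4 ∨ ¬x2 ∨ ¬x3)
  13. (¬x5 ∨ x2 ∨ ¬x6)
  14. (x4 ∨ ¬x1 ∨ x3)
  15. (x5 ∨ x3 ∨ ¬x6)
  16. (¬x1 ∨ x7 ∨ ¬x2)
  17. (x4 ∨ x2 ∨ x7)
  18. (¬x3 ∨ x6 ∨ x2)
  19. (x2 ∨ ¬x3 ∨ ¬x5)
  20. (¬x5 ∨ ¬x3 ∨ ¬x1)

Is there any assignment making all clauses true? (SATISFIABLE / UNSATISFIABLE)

SATISFIABLE

Branch on x1: take x1 = True.
For the remaining variables, x2 = False, x3 = False, x4 = True, x5 = False, x6 = False, x7 = False works.
So x1 = T  x2 = F  x3 = F  x4 = T  x5 = F  x6 = F  x7 = F is a satisfying assignment.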